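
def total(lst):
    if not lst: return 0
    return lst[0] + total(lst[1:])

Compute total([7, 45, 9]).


total([7, 45, 9]) = 7 + total([45, 9])
total([45, 9]) = 45 + total([9])
total([9]) = 9 + total([])
total([]) = 0  (base case)
Total: 7 + 45 + 9 + 0 = 61

61


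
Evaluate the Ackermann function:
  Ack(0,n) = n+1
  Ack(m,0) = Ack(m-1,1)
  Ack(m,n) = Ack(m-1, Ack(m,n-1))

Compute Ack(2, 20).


Ack(2, 20) = Ack(1, Ack(2, 19))
  Ack(2, 19) = Ack(1, Ack(2, 18))
    Ack(2, 18) = Ack(1, Ack(2, 17))
      Ack(2, 17) = Ack(1, Ack(2, 16))
        Ack(2, 16) = Ack(1, Ack(2, 15))
          Ack(2, 15) = Ack(1, Ack(2, 14))
          Ack(2, 14) = Ack(1, Ack(2, 13))
          Ack(2, 13) = Ack(1, Ack(2, 12))
          Ack(2, 12) = Ack(1, Ack(2, 11))
          Ack(2, 11) = Ack(1, Ack(2, 10))
          Ack(2, 10) = Ack(1, Ack(2, 9))
          Ack(2, 9) = Ack(1, Ack(2, 8))
          Ack(2, 8) = Ack(1, Ack(2, 7))
          Ack(2, 7) = Ack(1, Ack(2, 6))
          Ack(2, 6) = Ack(1, Ack(2, 5))
          Ack(2, 5) = Ack(1, Ack(2, 4))
          Ack(2, 4) = Ack(1, Ack(2, 3))
          Ack(2, 3) = Ack(1, Ack(2, 2))
          Ack(2, 2) = Ack(1, Ack(2, 1))
          Ack(2, 1) = Ack(1, Ack(2, 0))
          Ack(2, 0) = Ack(1, 1)
          Ack(1, 1) = Ack(0, Ack(1, 0))
          Ack(1, 0) = Ack(0, 1)
          Ack(0, 1) = 2
            = Ack(0, 2)
... (trace truncated)
Result: Ack(2, 20) = 43

43


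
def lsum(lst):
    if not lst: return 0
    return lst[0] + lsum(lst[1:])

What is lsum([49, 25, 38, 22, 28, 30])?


lsum([49, 25, 38, 22, 28, 30]) = 49 + lsum([25, 38, 22, 28, 30])
lsum([25, 38, 22, 28, 30]) = 25 + lsum([38, 22, 28, 30])
lsum([38, 22, 28, 30]) = 38 + lsum([22, 28, 30])
lsum([22, 28, 30]) = 22 + lsum([28, 30])
lsum([28, 30]) = 28 + lsum([30])
lsum([30]) = 30 + lsum([])
lsum([]) = 0  (base case)
Total: 49 + 25 + 38 + 22 + 28 + 30 + 0 = 192

192


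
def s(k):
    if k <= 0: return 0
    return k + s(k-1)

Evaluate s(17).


s(17)
= 17 + 16 + 15 + 14 + 13 + 12 + 11 + 10 + 9 + 8 + 7 + 6 + 5 + 4 + 3 + 2 + 1 + s(0)
= 17 + 16 + 15 + 14 + 13 + 12 + 11 + 10 + 9 + 8 + 7 + 6 + 5 + 4 + 3 + 2 + 1 + 0
= 153

153


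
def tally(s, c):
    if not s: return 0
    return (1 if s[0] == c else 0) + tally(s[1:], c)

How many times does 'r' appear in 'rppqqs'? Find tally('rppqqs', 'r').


s[0]='r' == 'r' -> 1
s[0]='p' != 'r' -> 0
s[0]='p' != 'r' -> 0
s[0]='q' != 'r' -> 0
s[0]='q' != 'r' -> 0
s[0]='s' != 'r' -> 0
Sum: 1 + 0 + 0 + 0 + 0 + 0 = 1

1


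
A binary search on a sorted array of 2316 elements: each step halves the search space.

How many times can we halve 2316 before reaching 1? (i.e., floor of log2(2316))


2316 / 2 = 1158
1158 / 2 = 579
579 / 2 = 289
289 / 2 = 144
144 / 2 = 72
72 / 2 = 36
36 / 2 = 18
18 / 2 = 9
9 / 2 = 4
4 / 2 = 2
2 / 2 = 1
Reached 1 after 11 halvings

11


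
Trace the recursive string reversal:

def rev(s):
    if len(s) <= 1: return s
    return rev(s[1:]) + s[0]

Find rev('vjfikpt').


rev('vjfikpt') = rev('jfikpt') + 'v'
rev('jfikpt') = rev('fikpt') + 'j'
rev('fikpt') = rev('ikpt') + 'f'
rev('ikpt') = rev('kpt') + 'i'
rev('kpt') = rev('pt') + 'k'
rev('pt') = rev('t') + 'p'
rev('t') = 't'  (base case)
Concatenating: 't' + 'p' + 'k' + 'i' + 'f' + 'j' + 'v' = 'tpkifjv'

tpkifjv


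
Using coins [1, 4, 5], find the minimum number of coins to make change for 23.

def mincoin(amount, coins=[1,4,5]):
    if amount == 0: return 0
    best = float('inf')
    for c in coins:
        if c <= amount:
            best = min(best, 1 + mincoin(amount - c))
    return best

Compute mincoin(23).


Building up with DP:
mincoin(0) = 0
mincoin(1) = min(1+mincoin(0)=1+0=1) = 1
mincoin(2) = min(1+mincoin(1)=1+1=2) = 2
mincoin(3) = min(1+mincoin(2)=1+2=3) = 3
mincoin(4) = min(1+mincoin(3)=1+3=4, 1+mincoin(0)=1+0=1) = 1
mincoin(5) = min(1+mincoin(4)=1+1=2, 1+mincoin(1)=1+1=2, 1+mincoin(0)=1+0=1) = 1
mincoin(6) = min(1+mincoin(5)=1+1=2, 1+mincoin(2)=1+2=3, 1+mincoin(1)=1+1=2) = 2
mincoin(7) = min(1+mincoin(6)=1+2=3, 1+mincoin(3)=1+3=4, 1+mincoin(2)=1+2=3) = 3
mincoin(8) = min(1+mincoin(7)=1+3=4, 1+mincoin(4)=1+1=2, 1+mincoin(3)=1+3=4) = 2
mincoin(9) = min(1+mincoin(8)=1+2=3, 1+mincoin(5)=1+1=2, 1+mincoin(4)=1+1=2) = 2
mincoin(10) = min(1+mincoin(9)=1+2=3, 1+mincoin(6)=1+2=3, 1+mincoin(5)=1+1=2) = 2
mincoin(11) = min(1+mincoin(10)=1+2=3, 1+mincoin(7)=1+3=4, 1+mincoin(6)=1+2=3) = 3
mincoin(12) = min(1+mincoin(11)=1+3=4, 1+mincoin(8)=1+2=3, 1+mincoin(7)=1+3=4) = 3
mincoin(13) = min(1+mincoin(12)=1+3=4, 1+mincoin(9)=1+2=3, 1+mincoin(8)=1+2=3) = 3
mincoin(14) = min(1+mincoin(13)=1+3=4, 1+mincoin(10)=1+2=3, 1+mincoin(9)=1+2=3) = 3
mincoin(15) = min(1+mincoin(14)=1+3=4, 1+mincoin(11)=1+3=4, 1+mincoin(10)=1+2=3) = 3
mincoin(16) = min(1+mincoin(15)=1+3=4, 1+mincoin(12)=1+3=4, 1+mincoin(11)=1+3=4) = 4
mincoin(17) = min(1+mincoin(16)=1+4=5, 1+mincoin(13)=1+3=4, 1+mincoin(12)=1+3=4) = 4
mincoin(18) = min(1+mincoin(17)=1+4=5, 1+mincoin(14)=1+3=4, 1+mincoin(13)=1+3=4) = 4
mincoin(19) = min(1+mincoin(18)=1+4=5, 1+mincoin(15)=1+3=4, 1+mincoin(14)=1+3=4) = 4
mincoin(20) = min(1+mincoin(19)=1+4=5, 1+mincoin(16)=1+4=5, 1+mincoin(15)=1+3=4) = 4
mincoin(21) = min(1+mincoin(20)=1+4=5, 1+mincoin(17)=1+4=5, 1+mincoin(16)=1+4=5) = 5
mincoin(22) = min(1+mincoin(21)=1+5=6, 1+mincoin(18)=1+4=5, 1+mincoin(17)=1+4=5) = 5
mincoin(23) = min(1+mincoin(22)=1+5=6, 1+mincoin(19)=1+4=5, 1+mincoin(18)=1+4=5) = 5

5


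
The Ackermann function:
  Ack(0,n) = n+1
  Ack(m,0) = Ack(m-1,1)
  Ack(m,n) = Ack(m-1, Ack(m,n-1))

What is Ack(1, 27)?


Ack(1, 27) = Ack(0, Ack(1, 26))
  Ack(1, 26) = Ack(0, Ack(1, 25))
    Ack(1, 25) = Ack(0, Ack(1, 24))
      Ack(1, 24) = Ack(0, Ack(1, 23))
        Ack(1, 23) = Ack(0, Ack(1, 22))
          Ack(1, 22) = Ack(0, Ack(1, 21))
          Ack(1, 21) = Ack(0, Ack(1, 20))
          Ack(1, 20) = Ack(0, Ack(1, 19))
          Ack(1, 19) = Ack(0, Ack(1, 18))
          Ack(1, 18) = Ack(0, Ack(1, 17))
          Ack(1, 17) = Ack(0, Ack(1, 16))
          Ack(1, 16) = Ack(0, Ack(1, 15))
          Ack(1, 15) = Ack(0, Ack(1, 14))
          Ack(1, 14) = Ack(0, Ack(1, 13))
          Ack(1, 13) = Ack(0, Ack(1, 12))
          Ack(1, 12) = Ack(0, Ack(1, 11))
          Ack(1, 11) = Ack(0, Ack(1, 10))
          Ack(1, 10) = Ack(0, Ack(1, 9))
          Ack(1, 9) = Ack(0, Ack(1, 8))
          Ack(1, 8) = Ack(0, Ack(1, 7))
          Ack(1, 7) = Ack(0, Ack(1, 6))
          Ack(1, 6) = Ack(0, Ack(1, 5))
          Ack(1, 5) = Ack(0, Ack(1, 4))
          Ack(1, 4) = Ack(0, Ack(1, 3))
          Ack(1, 3) = Ack(0, Ack(1, 2))
... (trace truncated)
Result: Ack(1, 27) = 29

29


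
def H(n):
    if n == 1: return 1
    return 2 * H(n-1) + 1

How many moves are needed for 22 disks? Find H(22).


H(22) = 2 * H(21) + 1
H(21) = 2 * H(20) + 1
H(20) = 2 * H(19) + 1
H(19) = 2 * H(18) + 1
H(18) = 2 * H(17) + 1
H(17) = 2 * H(16) + 1
H(16) = 2 * H(15) + 1
H(15) = 2 * H(14) + 1
H(14) = 2 * H(13) + 1
H(13) = 2 * H(12) + 1
H(12) = 2 * H(11) + 1
H(11) = 2 * H(10) + 1
H(10) = 2 * H(9) + 1
H(9) = 2 * H(8) + 1
H(8) = 2 * H(7) + 1
H(7) = 2 * H(6) + 1
H(6) = 2 * H(5) + 1
H(5) = 2 * H(4) + 1
H(4) = 2 * H(3) + 1
H(3) = 2 * H(2) + 1
H(2) = 2 * H(1) + 1
H(1) = 1  (base case)
H(2) = 2 * 1 + 1 = 3
H(3) = 2 * 3 + 1 = 7
H(4) = 2 * 7 + 1 = 15
H(5) = 2 * 15 + 1 = 31
H(6) = 2 * 31 + 1 = 63
H(7) = 2 * 63 + 1 = 127
H(8) = 2 * 127 + 1 = 255
H(9) = 2 * 255 + 1 = 511
H(10) = 2 * 511 + 1 = 1023
H(11) = 2 * 1023 + 1 = 2047
H(12) = 2 * 2047 + 1 = 4095
H(13) = 2 * 4095 + 1 = 8191
H(14) = 2 * 8191 + 1 = 16383
H(15) = 2 * 16383 + 1 = 32767
H(16) = 2 * 32767 + 1 = 65535
H(17) = 2 * 65535 + 1 = 131071
H(18) = 2 * 131071 + 1 = 262143
H(19) = 2 * 262143 + 1 = 524287
H(20) = 2 * 524287 + 1 = 1048575
H(21) = 2 * 1048575 + 1 = 2097151
H(22) = 2 * 2097151 + 1 = 4194303

4194303


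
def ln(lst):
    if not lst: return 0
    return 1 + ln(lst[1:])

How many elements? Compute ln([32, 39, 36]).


ln([32, 39, 36]) = 1 + ln([39, 36])
ln([39, 36]) = 1 + ln([36])
ln([36]) = 1 + ln([])
ln([]) = 0  (base case)
Unwinding: 1 + 1 + 1 + 0 = 3

3


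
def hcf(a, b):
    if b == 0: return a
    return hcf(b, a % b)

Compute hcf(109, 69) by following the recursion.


hcf(109, 69) = hcf(69, 40)
hcf(69, 40) = hcf(40, 29)
hcf(40, 29) = hcf(29, 11)
hcf(29, 11) = hcf(11, 7)
hcf(11, 7) = hcf(7, 4)
hcf(7, 4) = hcf(4, 3)
hcf(4, 3) = hcf(3, 1)
hcf(3, 1) = hcf(1, 0)
hcf(1, 0) = 1  (base case)

1


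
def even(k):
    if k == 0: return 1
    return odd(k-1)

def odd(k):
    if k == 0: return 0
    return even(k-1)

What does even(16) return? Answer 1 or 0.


even(16) = odd(15)
odd(15) = even(14)
even(14) = odd(13)
odd(13) = even(12)
even(12) = odd(11)
odd(11) = even(10)
even(10) = odd(9)
odd(9) = even(8)
even(8) = odd(7)
odd(7) = even(6)
even(6) = odd(5)
odd(5) = even(4)
even(4) = odd(3)
odd(3) = even(2)
even(2) = odd(1)
odd(1) = even(0)
even(0) = 1  (base case)
Result: 1

1


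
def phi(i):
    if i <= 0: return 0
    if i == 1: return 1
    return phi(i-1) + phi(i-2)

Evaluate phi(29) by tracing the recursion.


Computing phi(29) bottom-up:
phi(0) = 0
phi(1) = 1
phi(2) = phi(1) + phi(0) = 1 + 0 = 1
phi(3) = phi(2) + phi(1) = 1 + 1 = 2
phi(4) = phi(3) + phi(2) = 2 + 1 = 3
phi(5) = phi(4) + phi(3) = 3 + 2 = 5
phi(6) = phi(5) + phi(4) = 5 + 3 = 8
phi(7) = phi(6) + phi(5) = 8 + 5 = 13
phi(8) = phi(7) + phi(6) = 13 + 8 = 21
phi(9) = phi(8) + phi(7) = 21 + 13 = 34
phi(10) = phi(9) + phi(8) = 34 + 21 = 55
phi(11) = phi(10) + phi(9) = 55 + 34 = 89
phi(12) = phi(11) + phi(10) = 89 + 55 = 144
phi(13) = phi(12) + phi(11) = 144 + 89 = 233
phi(14) = phi(13) + phi(12) = 233 + 144 = 377
phi(15) = phi(14) + phi(13) = 377 + 233 = 610
phi(16) = phi(15) + phi(14) = 610 + 377 = 987
phi(17) = phi(16) + phi(15) = 987 + 610 = 1597
phi(18) = phi(17) + phi(16) = 1597 + 987 = 2584
phi(19) = phi(18) + phi(17) = 2584 + 1597 = 4181
phi(20) = phi(19) + phi(18) = 4181 + 2584 = 6765
phi(21) = phi(20) + phi(19) = 6765 + 4181 = 10946
phi(22) = phi(21) + phi(20) = 10946 + 6765 = 17711
phi(23) = phi(22) + phi(21) = 17711 + 10946 = 28657
phi(24) = phi(23) + phi(22) = 28657 + 17711 = 46368
phi(25) = phi(24) + phi(23) = 46368 + 28657 = 75025
phi(26) = phi(25) + phi(24) = 75025 + 46368 = 121393
phi(27) = phi(26) + phi(25) = 121393 + 75025 = 196418
phi(28) = phi(27) + phi(26) = 196418 + 121393 = 317811
phi(29) = phi(28) + phi(27) = 317811 + 196418 = 514229

514229


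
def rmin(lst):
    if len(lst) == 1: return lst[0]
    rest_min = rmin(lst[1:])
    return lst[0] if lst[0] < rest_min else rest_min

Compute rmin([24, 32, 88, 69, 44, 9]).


rmin([24, 32, 88, 69, 44, 9]): compare 24 with rmin([32, 88, 69, 44, 9])
rmin([32, 88, 69, 44, 9]): compare 32 with rmin([88, 69, 44, 9])
rmin([88, 69, 44, 9]): compare 88 with rmin([69, 44, 9])
rmin([69, 44, 9]): compare 69 with rmin([44, 9])
rmin([44, 9]): compare 44 with rmin([9])
rmin([9]) = 9  (base case)
Compare 44 with 9 -> 9
Compare 69 with 9 -> 9
Compare 88 with 9 -> 9
Compare 32 with 9 -> 9
Compare 24 with 9 -> 9

9


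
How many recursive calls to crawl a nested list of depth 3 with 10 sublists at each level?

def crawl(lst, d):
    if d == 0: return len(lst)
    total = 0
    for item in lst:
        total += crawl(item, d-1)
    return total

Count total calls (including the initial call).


At depth 0 (root): 1 call
At depth 1: each of 1 parents calls crawl on 10 children = 10 calls
At depth 2: each of 10 parents calls crawl on 10 children = 100 calls
At depth 3: each of 100 parents calls crawl on 10 children = 1000 calls
Total: 1 + 10 + 100 + 1000 = 1111

1111


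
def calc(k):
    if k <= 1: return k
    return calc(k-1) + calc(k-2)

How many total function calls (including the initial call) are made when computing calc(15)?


Let C(n) = total calls for calc(n)
C(0) = 1, C(1) = 1
C(2) = 1 + C(1) + C(0) = 1 + 1 + 1 = 3
C(3) = 1 + C(2) + C(1) = 1 + 3 + 1 = 5
C(4) = 1 + C(3) + C(2) = 1 + 5 + 3 = 9
C(5) = 1 + C(4) + C(3) = 1 + 9 + 5 = 15
C(6) = 1 + C(5) + C(4) = 1 + 15 + 9 = 25
C(7) = 1 + C(6) + C(5) = 1 + 25 + 15 = 41
C(8) = 1 + C(7) + C(6) = 1 + 41 + 25 = 67
C(9) = 1 + C(8) + C(7) = 1 + 67 + 41 = 109
C(10) = 1 + C(9) + C(8) = 1 + 109 + 67 = 177
C(11) = 1 + C(10) + C(9) = 1 + 177 + 109 = 287
C(12) = 1 + C(11) + C(10) = 1 + 287 + 177 = 465
C(13) = 1 + C(12) + C(11) = 1 + 465 + 287 = 753
C(14) = 1 + C(13) + C(12) = 1 + 753 + 465 = 1219
C(15) = 1 + C(14) + C(13) = 1 + 1219 + 753 = 1973

1973


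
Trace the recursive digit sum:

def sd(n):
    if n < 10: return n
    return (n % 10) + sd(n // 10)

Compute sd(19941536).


sd(19941536) = 6 + sd(1994153)
sd(1994153) = 3 + sd(199415)
sd(199415) = 5 + sd(19941)
sd(19941) = 1 + sd(1994)
sd(1994) = 4 + sd(199)
sd(199) = 9 + sd(19)
sd(19) = 9 + sd(1)
sd(1) = 1  (base case)
Total: 6 + 3 + 5 + 1 + 4 + 9 + 9 + 1 = 38

38


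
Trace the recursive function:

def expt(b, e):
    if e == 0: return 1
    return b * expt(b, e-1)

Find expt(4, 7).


expt(4, 7)
= 4 * expt(4, 6)
= 4 * 4 * expt(4, 5)
= 4 * 4 * 4 * expt(4, 4)
= 4 * 4 * 4 * 4 * expt(4, 3)
= 4 * 4 * 4 * 4 * 4 * expt(4, 2)
= 4 * 4 * 4 * 4 * 4 * 4 * expt(4, 1)
= 4 * 4 * 4 * 4 * 4 * 4 * 4 * expt(4, 0)
= 4 * 4 * 4 * 4 * 4 * 4 * 4 * 1
= 16384

16384


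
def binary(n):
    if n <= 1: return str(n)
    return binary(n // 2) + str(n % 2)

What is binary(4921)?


binary(4921) = binary(2460) + '1'
binary(2460) = binary(1230) + '0'
binary(1230) = binary(615) + '0'
binary(615) = binary(307) + '1'
binary(307) = binary(153) + '1'
binary(153) = binary(76) + '1'
binary(76) = binary(38) + '0'
binary(38) = binary(19) + '0'
binary(19) = binary(9) + '1'
binary(9) = binary(4) + '1'
binary(4) = binary(2) + '0'
binary(2) = binary(1) + '0'
binary(1) = '1'  (base case)
Concatenating: '1' + '0' + '0' + '1' + '1' + '0' + '0' + '1' + '1' + '1' + '0' + '0' + '1' = '1001100111001'

1001100111001


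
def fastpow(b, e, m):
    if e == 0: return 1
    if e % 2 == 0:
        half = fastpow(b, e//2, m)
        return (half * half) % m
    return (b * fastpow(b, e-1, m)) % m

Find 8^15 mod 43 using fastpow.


fastpow(8, 15, 43): e is odd, compute fastpow(8, 14, 43)
  fastpow(8, 14, 43): e is even, compute fastpow(8, 7, 43)
    fastpow(8, 7, 43): e is odd, compute fastpow(8, 6, 43)
      fastpow(8, 6, 43): e is even, compute fastpow(8, 3, 43)
        fastpow(8, 3, 43): e is odd, compute fastpow(8, 2, 43)
          fastpow(8, 2, 43): e is even, compute fastpow(8, 1, 43)
          fastpow(8, 1, 43): e is odd, compute fastpow(8, 0, 43)
          fastpow(8, 0, 43) = 1
          (8 * 1) % 43 = 8
          half=8, (8*8) % 43 = 21
        (8 * 21) % 43 = 39
      half=39, (39*39) % 43 = 16
    (8 * 16) % 43 = 42
  half=42, (42*42) % 43 = 1
(8 * 1) % 43 = 8

8


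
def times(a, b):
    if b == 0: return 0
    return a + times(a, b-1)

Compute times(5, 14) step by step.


times(5, 14) = 5 + times(5, 13)
times(5, 13) = 5 + times(5, 12)
times(5, 12) = 5 + times(5, 11)
times(5, 11) = 5 + times(5, 10)
times(5, 10) = 5 + times(5, 9)
times(5, 9) = 5 + times(5, 8)
times(5, 8) = 5 + times(5, 7)
times(5, 7) = 5 + times(5, 6)
times(5, 6) = 5 + times(5, 5)
times(5, 5) = 5 + times(5, 4)
times(5, 4) = 5 + times(5, 3)
times(5, 3) = 5 + times(5, 2)
times(5, 2) = 5 + times(5, 1)
times(5, 1) = 5 + times(5, 0)
times(5, 0) = 0  (base case)
Total: 5 + 5 + 5 + 5 + 5 + 5 + 5 + 5 + 5 + 5 + 5 + 5 + 5 + 5 + 0 = 70

70


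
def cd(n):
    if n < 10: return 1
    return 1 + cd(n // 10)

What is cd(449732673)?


cd(449732673) = 1 + cd(44973267)
cd(44973267) = 1 + cd(4497326)
cd(4497326) = 1 + cd(449732)
cd(449732) = 1 + cd(44973)
cd(44973) = 1 + cd(4497)
cd(4497) = 1 + cd(449)
cd(449) = 1 + cd(44)
cd(44) = 1 + cd(4)
cd(4) = 1  (base case: 4 < 10)
Unwinding: 1 + 1 + 1 + 1 + 1 + 1 + 1 + 1 + 1 = 9

9


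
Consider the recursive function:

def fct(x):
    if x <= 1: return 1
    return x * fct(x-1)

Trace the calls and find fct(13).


fct(13)
= 13 * fct(12)
= 13 * 12 * fct(11)
= 13 * 12 * 11 * fct(10)
= 13 * 12 * 11 * 10 * fct(9)
= 13 * 12 * 11 * 10 * 9 * fct(8)
= 13 * 12 * 11 * 10 * 9 * 8 * fct(7)
= 13 * 12 * 11 * 10 * 9 * 8 * 7 * fct(6)
= 13 * 12 * 11 * 10 * 9 * 8 * 7 * 6 * fct(5)
= 13 * 12 * 11 * 10 * 9 * 8 * 7 * 6 * 5 * fct(4)
= 13 * 12 * 11 * 10 * 9 * 8 * 7 * 6 * 5 * 4 * fct(3)
= 13 * 12 * 11 * 10 * 9 * 8 * 7 * 6 * 5 * 4 * 3 * fct(2)
= 13 * 12 * 11 * 10 * 9 * 8 * 7 * 6 * 5 * 4 * 3 * 2 * fct(1)
= 13 * 12 * 11 * 10 * 9 * 8 * 7 * 6 * 5 * 4 * 3 * 2 * 1
= 6227020800

6227020800


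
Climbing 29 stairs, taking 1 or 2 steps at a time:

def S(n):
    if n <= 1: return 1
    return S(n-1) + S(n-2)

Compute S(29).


Building up from base cases:
S(0) = 1
S(1) = 1
S(2) = S(1) + S(0) = 1 + 1 = 2
S(3) = S(2) + S(1) = 2 + 1 = 3
S(4) = S(3) + S(2) = 3 + 2 = 5
S(5) = S(4) + S(3) = 5 + 3 = 8
S(6) = S(5) + S(4) = 8 + 5 = 13
S(7) = S(6) + S(5) = 13 + 8 = 21
S(8) = S(7) + S(6) = 21 + 13 = 34
S(9) = S(8) + S(7) = 34 + 21 = 55
S(10) = S(9) + S(8) = 55 + 34 = 89
S(11) = S(10) + S(9) = 89 + 55 = 144
S(12) = S(11) + S(10) = 144 + 89 = 233
S(13) = S(12) + S(11) = 233 + 144 = 377
S(14) = S(13) + S(12) = 377 + 233 = 610
S(15) = S(14) + S(13) = 610 + 377 = 987
S(16) = S(15) + S(14) = 987 + 610 = 1597
S(17) = S(16) + S(15) = 1597 + 987 = 2584
S(18) = S(17) + S(16) = 2584 + 1597 = 4181
S(19) = S(18) + S(17) = 4181 + 2584 = 6765
S(20) = S(19) + S(18) = 6765 + 4181 = 10946
S(21) = S(20) + S(19) = 10946 + 6765 = 17711
S(22) = S(21) + S(20) = 17711 + 10946 = 28657
S(23) = S(22) + S(21) = 28657 + 17711 = 46368
S(24) = S(23) + S(22) = 46368 + 28657 = 75025
S(25) = S(24) + S(23) = 75025 + 46368 = 121393
S(26) = S(25) + S(24) = 121393 + 75025 = 196418
S(27) = S(26) + S(25) = 196418 + 121393 = 317811
S(28) = S(27) + S(26) = 317811 + 196418 = 514229
S(29) = S(28) + S(27) = 514229 + 317811 = 832040

832040


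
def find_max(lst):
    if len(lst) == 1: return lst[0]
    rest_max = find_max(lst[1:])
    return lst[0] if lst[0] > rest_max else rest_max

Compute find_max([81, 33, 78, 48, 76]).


find_max([81, 33, 78, 48, 76]): compare 81 with find_max([33, 78, 48, 76])
find_max([33, 78, 48, 76]): compare 33 with find_max([78, 48, 76])
find_max([78, 48, 76]): compare 78 with find_max([48, 76])
find_max([48, 76]): compare 48 with find_max([76])
find_max([76]) = 76  (base case)
Compare 48 with 76 -> 76
Compare 78 with 76 -> 78
Compare 33 with 78 -> 78
Compare 81 with 78 -> 81

81


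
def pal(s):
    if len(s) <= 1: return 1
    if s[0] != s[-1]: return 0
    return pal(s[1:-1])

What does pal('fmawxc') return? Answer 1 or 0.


pal('fmawxc'): s[0]='f' != s[-1]='c' -> return 0
Result: 0 (not a palindrome)

0


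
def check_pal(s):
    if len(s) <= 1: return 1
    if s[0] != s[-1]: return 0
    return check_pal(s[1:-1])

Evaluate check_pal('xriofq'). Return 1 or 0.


check_pal('xriofq'): s[0]='x' != s[-1]='q' -> return 0
Result: 0 (not a palindrome)

0


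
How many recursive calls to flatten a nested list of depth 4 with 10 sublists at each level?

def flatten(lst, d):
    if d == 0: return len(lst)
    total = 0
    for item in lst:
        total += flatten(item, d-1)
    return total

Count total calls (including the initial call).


At depth 0 (root): 1 call
At depth 1: each of 1 parents calls flatten on 10 children = 10 calls
At depth 2: each of 10 parents calls flatten on 10 children = 100 calls
At depth 3: each of 100 parents calls flatten on 10 children = 1000 calls
At depth 4: each of 1000 parents calls flatten on 10 children = 10000 calls
Total: 1 + 10 + 100 + 1000 + 10000 = 11111

11111


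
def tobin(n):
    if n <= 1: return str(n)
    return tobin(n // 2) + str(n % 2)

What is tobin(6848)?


tobin(6848) = tobin(3424) + '0'
tobin(3424) = tobin(1712) + '0'
tobin(1712) = tobin(856) + '0'
tobin(856) = tobin(428) + '0'
tobin(428) = tobin(214) + '0'
tobin(214) = tobin(107) + '0'
tobin(107) = tobin(53) + '1'
tobin(53) = tobin(26) + '1'
tobin(26) = tobin(13) + '0'
tobin(13) = tobin(6) + '1'
tobin(6) = tobin(3) + '0'
tobin(3) = tobin(1) + '1'
tobin(1) = '1'  (base case)
Concatenating: '1' + '1' + '0' + '1' + '0' + '1' + '1' + '0' + '0' + '0' + '0' + '0' + '0' = '1101011000000'

1101011000000


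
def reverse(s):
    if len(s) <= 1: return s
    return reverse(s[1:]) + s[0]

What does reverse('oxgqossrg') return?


reverse('oxgqossrg') = reverse('xgqossrg') + 'o'
reverse('xgqossrg') = reverse('gqossrg') + 'x'
reverse('gqossrg') = reverse('qossrg') + 'g'
reverse('qossrg') = reverse('ossrg') + 'q'
reverse('ossrg') = reverse('ssrg') + 'o'
reverse('ssrg') = reverse('srg') + 's'
reverse('srg') = reverse('rg') + 's'
reverse('rg') = reverse('g') + 'r'
reverse('g') = 'g'  (base case)
Concatenating: 'g' + 'r' + 's' + 's' + 'o' + 'q' + 'g' + 'x' + 'o' = 'grssoqgxo'

grssoqgxo


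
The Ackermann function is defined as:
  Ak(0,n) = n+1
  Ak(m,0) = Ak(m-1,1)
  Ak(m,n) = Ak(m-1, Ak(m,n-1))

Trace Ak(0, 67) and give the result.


Ak(0, 67) = 68
Result: Ak(0, 67) = 68

68


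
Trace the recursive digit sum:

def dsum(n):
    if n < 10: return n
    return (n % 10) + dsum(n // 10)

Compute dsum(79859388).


dsum(79859388) = 8 + dsum(7985938)
dsum(7985938) = 8 + dsum(798593)
dsum(798593) = 3 + dsum(79859)
dsum(79859) = 9 + dsum(7985)
dsum(7985) = 5 + dsum(798)
dsum(798) = 8 + dsum(79)
dsum(79) = 9 + dsum(7)
dsum(7) = 7  (base case)
Total: 8 + 8 + 3 + 9 + 5 + 8 + 9 + 7 = 57

57


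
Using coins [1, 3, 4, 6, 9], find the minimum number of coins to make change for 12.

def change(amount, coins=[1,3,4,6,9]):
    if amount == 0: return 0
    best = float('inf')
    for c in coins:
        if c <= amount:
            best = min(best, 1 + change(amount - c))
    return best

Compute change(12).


Building up with DP:
change(0) = 0
change(1) = min(1+change(0)=1+0=1) = 1
change(2) = min(1+change(1)=1+1=2) = 2
change(3) = min(1+change(2)=1+2=3, 1+change(0)=1+0=1) = 1
change(4) = min(1+change(3)=1+1=2, 1+change(1)=1+1=2, 1+change(0)=1+0=1) = 1
change(5) = min(1+change(4)=1+1=2, 1+change(2)=1+2=3, 1+change(1)=1+1=2) = 2
change(6) = min(1+change(5)=1+2=3, 1+change(3)=1+1=2, 1+change(2)=1+2=3, 1+change(0)=1+0=1) = 1
change(7) = min(1+change(6)=1+1=2, 1+change(4)=1+1=2, 1+change(3)=1+1=2, 1+change(1)=1+1=2) = 2
change(8) = min(1+change(7)=1+2=3, 1+change(5)=1+2=3, 1+change(4)=1+1=2, 1+change(2)=1+2=3) = 2
change(9) = min(1+change(8)=1+2=3, 1+change(6)=1+1=2, 1+change(5)=1+2=3, 1+change(3)=1+1=2, 1+change(0)=1+0=1) = 1
change(10) = min(1+change(9)=1+1=2, 1+change(7)=1+2=3, 1+change(6)=1+1=2, 1+change(4)=1+1=2, 1+change(1)=1+1=2) = 2
change(11) = min(1+change(10)=1+2=3, 1+change(8)=1+2=3, 1+change(7)=1+2=3, 1+change(5)=1+2=3, 1+change(2)=1+2=3) = 3
change(12) = min(1+change(11)=1+3=4, 1+change(9)=1+1=2, 1+change(8)=1+2=3, 1+change(6)=1+1=2, 1+change(3)=1+1=2) = 2

2


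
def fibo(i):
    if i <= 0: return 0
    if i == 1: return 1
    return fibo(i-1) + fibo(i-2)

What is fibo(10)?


Computing fibo(10) bottom-up:
fibo(0) = 0
fibo(1) = 1
fibo(2) = fibo(1) + fibo(0) = 1 + 0 = 1
fibo(3) = fibo(2) + fibo(1) = 1 + 1 = 2
fibo(4) = fibo(3) + fibo(2) = 2 + 1 = 3
fibo(5) = fibo(4) + fibo(3) = 3 + 2 = 5
fibo(6) = fibo(5) + fibo(4) = 5 + 3 = 8
fibo(7) = fibo(6) + fibo(5) = 8 + 5 = 13
fibo(8) = fibo(7) + fibo(6) = 13 + 8 = 21
fibo(9) = fibo(8) + fibo(7) = 21 + 13 = 34
fibo(10) = fibo(9) + fibo(8) = 34 + 21 = 55

55


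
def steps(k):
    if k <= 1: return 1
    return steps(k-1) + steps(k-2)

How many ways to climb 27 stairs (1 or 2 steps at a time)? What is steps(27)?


Building up from base cases:
steps(0) = 1
steps(1) = 1
steps(2) = steps(1) + steps(0) = 1 + 1 = 2
steps(3) = steps(2) + steps(1) = 2 + 1 = 3
steps(4) = steps(3) + steps(2) = 3 + 2 = 5
steps(5) = steps(4) + steps(3) = 5 + 3 = 8
steps(6) = steps(5) + steps(4) = 8 + 5 = 13
steps(7) = steps(6) + steps(5) = 13 + 8 = 21
steps(8) = steps(7) + steps(6) = 21 + 13 = 34
steps(9) = steps(8) + steps(7) = 34 + 21 = 55
steps(10) = steps(9) + steps(8) = 55 + 34 = 89
steps(11) = steps(10) + steps(9) = 89 + 55 = 144
steps(12) = steps(11) + steps(10) = 144 + 89 = 233
steps(13) = steps(12) + steps(11) = 233 + 144 = 377
steps(14) = steps(13) + steps(12) = 377 + 233 = 610
steps(15) = steps(14) + steps(13) = 610 + 377 = 987
steps(16) = steps(15) + steps(14) = 987 + 610 = 1597
steps(17) = steps(16) + steps(15) = 1597 + 987 = 2584
steps(18) = steps(17) + steps(16) = 2584 + 1597 = 4181
steps(19) = steps(18) + steps(17) = 4181 + 2584 = 6765
steps(20) = steps(19) + steps(18) = 6765 + 4181 = 10946
steps(21) = steps(20) + steps(19) = 10946 + 6765 = 17711
steps(22) = steps(21) + steps(20) = 17711 + 10946 = 28657
steps(23) = steps(22) + steps(21) = 28657 + 17711 = 46368
steps(24) = steps(23) + steps(22) = 46368 + 28657 = 75025
steps(25) = steps(24) + steps(23) = 75025 + 46368 = 121393
steps(26) = steps(25) + steps(24) = 121393 + 75025 = 196418
steps(27) = steps(26) + steps(25) = 196418 + 121393 = 317811

317811


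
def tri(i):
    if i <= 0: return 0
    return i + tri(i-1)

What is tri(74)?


tri(74)
= 74 + 73 + 72 + 71 + 70 + 69 + 68 + 67 + 66 + 65 + 64 + 63 + 62 + 61 + 60 + 59 + 58 + 57 + 56 + 55 + 54 + 53 + 52 + 51 + 50 + 49 + 48 + 47 + 46 + 45 + 44 + 43 + 42 + 41 + 40 + 39 + 38 + 37 + 36 + 35 + 34 + 33 + 32 + 31 + 30 + 29 + 28 + 27 + 26 + 25 + 24 + 23 + 22 + 21 + 20 + 19 + 18 + 17 + 16 + 15 + 14 + 13 + 12 + 11 + 10 + 9 + 8 + 7 + 6 + 5 + 4 + 3 + 2 + 1 + tri(0)
= 74 + 73 + 72 + 71 + 70 + 69 + 68 + 67 + 66 + 65 + 64 + 63 + 62 + 61 + 60 + 59 + 58 + 57 + 56 + 55 + 54 + 53 + 52 + 51 + 50 + 49 + 48 + 47 + 46 + 45 + 44 + 43 + 42 + 41 + 40 + 39 + 38 + 37 + 36 + 35 + 34 + 33 + 32 + 31 + 30 + 29 + 28 + 27 + 26 + 25 + 24 + 23 + 22 + 21 + 20 + 19 + 18 + 17 + 16 + 15 + 14 + 13 + 12 + 11 + 10 + 9 + 8 + 7 + 6 + 5 + 4 + 3 + 2 + 1 + 0
= 2775

2775


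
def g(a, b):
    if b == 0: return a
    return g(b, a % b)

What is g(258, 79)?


g(258, 79) = g(79, 21)
g(79, 21) = g(21, 16)
g(21, 16) = g(16, 5)
g(16, 5) = g(5, 1)
g(5, 1) = g(1, 0)
g(1, 0) = 1  (base case)

1


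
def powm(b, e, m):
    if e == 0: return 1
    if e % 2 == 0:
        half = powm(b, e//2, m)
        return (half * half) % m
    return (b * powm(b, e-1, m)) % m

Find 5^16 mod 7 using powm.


powm(5, 16, 7): e is even, compute powm(5, 8, 7)
  powm(5, 8, 7): e is even, compute powm(5, 4, 7)
    powm(5, 4, 7): e is even, compute powm(5, 2, 7)
      powm(5, 2, 7): e is even, compute powm(5, 1, 7)
        powm(5, 1, 7): e is odd, compute powm(5, 0, 7)
          powm(5, 0, 7) = 1
        (5 * 1) % 7 = 5
      half=5, (5*5) % 7 = 4
    half=4, (4*4) % 7 = 2
  half=2, (2*2) % 7 = 4
half=4, (4*4) % 7 = 2

2


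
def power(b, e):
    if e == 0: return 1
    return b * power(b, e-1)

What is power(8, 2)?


power(8, 2)
= 8 * power(8, 1)
= 8 * 8 * power(8, 0)
= 8 * 8 * 1
= 64

64


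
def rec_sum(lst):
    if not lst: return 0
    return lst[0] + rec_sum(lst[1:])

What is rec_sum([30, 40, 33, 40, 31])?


rec_sum([30, 40, 33, 40, 31]) = 30 + rec_sum([40, 33, 40, 31])
rec_sum([40, 33, 40, 31]) = 40 + rec_sum([33, 40, 31])
rec_sum([33, 40, 31]) = 33 + rec_sum([40, 31])
rec_sum([40, 31]) = 40 + rec_sum([31])
rec_sum([31]) = 31 + rec_sum([])
rec_sum([]) = 0  (base case)
Total: 30 + 40 + 33 + 40 + 31 + 0 = 174

174


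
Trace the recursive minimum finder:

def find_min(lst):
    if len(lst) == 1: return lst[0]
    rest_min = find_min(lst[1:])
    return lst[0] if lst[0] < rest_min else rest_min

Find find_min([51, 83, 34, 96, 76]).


find_min([51, 83, 34, 96, 76]): compare 51 with find_min([83, 34, 96, 76])
find_min([83, 34, 96, 76]): compare 83 with find_min([34, 96, 76])
find_min([34, 96, 76]): compare 34 with find_min([96, 76])
find_min([96, 76]): compare 96 with find_min([76])
find_min([76]) = 76  (base case)
Compare 96 with 76 -> 76
Compare 34 with 76 -> 34
Compare 83 with 34 -> 34
Compare 51 with 34 -> 34

34


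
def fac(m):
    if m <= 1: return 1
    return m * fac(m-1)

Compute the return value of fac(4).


fac(4)
= 4 * fac(3)
= 4 * 3 * fac(2)
= 4 * 3 * 2 * fac(1)
= 4 * 3 * 2 * 1
= 24

24


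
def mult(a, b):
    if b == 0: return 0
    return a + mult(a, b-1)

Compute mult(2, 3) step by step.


mult(2, 3) = 2 + mult(2, 2)
mult(2, 2) = 2 + mult(2, 1)
mult(2, 1) = 2 + mult(2, 0)
mult(2, 0) = 0  (base case)
Total: 2 + 2 + 2 + 0 = 6

6


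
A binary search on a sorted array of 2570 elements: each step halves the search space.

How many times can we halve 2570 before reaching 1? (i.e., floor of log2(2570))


2570 / 2 = 1285
1285 / 2 = 642
642 / 2 = 321
321 / 2 = 160
160 / 2 = 80
80 / 2 = 40
40 / 2 = 20
20 / 2 = 10
10 / 2 = 5
5 / 2 = 2
2 / 2 = 1
Reached 1 after 11 halvings

11


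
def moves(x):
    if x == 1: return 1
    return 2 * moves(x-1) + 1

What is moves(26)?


moves(26) = 2 * moves(25) + 1
moves(25) = 2 * moves(24) + 1
moves(24) = 2 * moves(23) + 1
moves(23) = 2 * moves(22) + 1
moves(22) = 2 * moves(21) + 1
moves(21) = 2 * moves(20) + 1
moves(20) = 2 * moves(19) + 1
moves(19) = 2 * moves(18) + 1
moves(18) = 2 * moves(17) + 1
moves(17) = 2 * moves(16) + 1
moves(16) = 2 * moves(15) + 1
moves(15) = 2 * moves(14) + 1
moves(14) = 2 * moves(13) + 1
moves(13) = 2 * moves(12) + 1
moves(12) = 2 * moves(11) + 1
moves(11) = 2 * moves(10) + 1
moves(10) = 2 * moves(9) + 1
moves(9) = 2 * moves(8) + 1
moves(8) = 2 * moves(7) + 1
moves(7) = 2 * moves(6) + 1
moves(6) = 2 * moves(5) + 1
moves(5) = 2 * moves(4) + 1
moves(4) = 2 * moves(3) + 1
moves(3) = 2 * moves(2) + 1
moves(2) = 2 * moves(1) + 1
moves(1) = 1  (base case)
moves(2) = 2 * 1 + 1 = 3
moves(3) = 2 * 3 + 1 = 7
moves(4) = 2 * 7 + 1 = 15
moves(5) = 2 * 15 + 1 = 31
moves(6) = 2 * 31 + 1 = 63
moves(7) = 2 * 63 + 1 = 127
moves(8) = 2 * 127 + 1 = 255
moves(9) = 2 * 255 + 1 = 511
moves(10) = 2 * 511 + 1 = 1023
moves(11) = 2 * 1023 + 1 = 2047
moves(12) = 2 * 2047 + 1 = 4095
moves(13) = 2 * 4095 + 1 = 8191
moves(14) = 2 * 8191 + 1 = 16383
moves(15) = 2 * 16383 + 1 = 32767
moves(16) = 2 * 32767 + 1 = 65535
moves(17) = 2 * 65535 + 1 = 131071
moves(18) = 2 * 131071 + 1 = 262143
moves(19) = 2 * 262143 + 1 = 524287
moves(20) = 2 * 524287 + 1 = 1048575
moves(21) = 2 * 1048575 + 1 = 2097151
moves(22) = 2 * 2097151 + 1 = 4194303
moves(23) = 2 * 4194303 + 1 = 8388607
moves(24) = 2 * 8388607 + 1 = 16777215
moves(25) = 2 * 16777215 + 1 = 33554431
moves(26) = 2 * 33554431 + 1 = 67108863

67108863


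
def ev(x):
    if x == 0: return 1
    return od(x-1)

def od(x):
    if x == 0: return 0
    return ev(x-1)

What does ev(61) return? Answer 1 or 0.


ev(61) = od(60)
od(60) = ev(59)
ev(59) = od(58)
od(58) = ev(57)
ev(57) = od(56)
od(56) = ev(55)
ev(55) = od(54)
od(54) = ev(53)
ev(53) = od(52)
od(52) = ev(51)
ev(51) = od(50)
od(50) = ev(49)
ev(49) = od(48)
od(48) = ev(47)
ev(47) = od(46)
od(46) = ev(45)
ev(45) = od(44)
od(44) = ev(43)
ev(43) = od(42)
od(42) = ev(41)
ev(41) = od(40)
od(40) = ev(39)
ev(39) = od(38)
od(38) = ev(37)
ev(37) = od(36)
od(36) = ev(35)
ev(35) = od(34)
od(34) = ev(33)
ev(33) = od(32)
od(32) = ev(31)
ev(31) = od(30)
od(30) = ev(29)
ev(29) = od(28)
od(28) = ev(27)
ev(27) = od(26)
od(26) = ev(25)
ev(25) = od(24)
od(24) = ev(23)
ev(23) = od(22)
od(22) = ev(21)
ev(21) = od(20)
od(20) = ev(19)
ev(19) = od(18)
od(18) = ev(17)
ev(17) = od(16)
od(16) = ev(15)
ev(15) = od(14)
od(14) = ev(13)
ev(13) = od(12)
od(12) = ev(11)
ev(11) = od(10)
od(10) = ev(9)
ev(9) = od(8)
od(8) = ev(7)
ev(7) = od(6)
od(6) = ev(5)
ev(5) = od(4)
od(4) = ev(3)
ev(3) = od(2)
od(2) = ev(1)
ev(1) = od(0)
od(0) = 0  (base case)
Result: 0

0


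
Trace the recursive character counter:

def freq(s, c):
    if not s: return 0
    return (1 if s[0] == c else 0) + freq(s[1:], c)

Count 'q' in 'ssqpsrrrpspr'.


s[0]='s' != 'q' -> 0
s[0]='s' != 'q' -> 0
s[0]='q' == 'q' -> 1
s[0]='p' != 'q' -> 0
s[0]='s' != 'q' -> 0
s[0]='r' != 'q' -> 0
s[0]='r' != 'q' -> 0
s[0]='r' != 'q' -> 0
s[0]='p' != 'q' -> 0
s[0]='s' != 'q' -> 0
s[0]='p' != 'q' -> 0
s[0]='r' != 'q' -> 0
Sum: 0 + 0 + 1 + 0 + 0 + 0 + 0 + 0 + 0 + 0 + 0 + 0 = 1

1


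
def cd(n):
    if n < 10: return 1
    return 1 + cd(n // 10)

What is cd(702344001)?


cd(702344001) = 1 + cd(70234400)
cd(70234400) = 1 + cd(7023440)
cd(7023440) = 1 + cd(702344)
cd(702344) = 1 + cd(70234)
cd(70234) = 1 + cd(7023)
cd(7023) = 1 + cd(702)
cd(702) = 1 + cd(70)
cd(70) = 1 + cd(7)
cd(7) = 1  (base case: 7 < 10)
Unwinding: 1 + 1 + 1 + 1 + 1 + 1 + 1 + 1 + 1 = 9

9


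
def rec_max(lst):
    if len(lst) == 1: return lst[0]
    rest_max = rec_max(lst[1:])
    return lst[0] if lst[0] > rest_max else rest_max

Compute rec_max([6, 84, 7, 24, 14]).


rec_max([6, 84, 7, 24, 14]): compare 6 with rec_max([84, 7, 24, 14])
rec_max([84, 7, 24, 14]): compare 84 with rec_max([7, 24, 14])
rec_max([7, 24, 14]): compare 7 with rec_max([24, 14])
rec_max([24, 14]): compare 24 with rec_max([14])
rec_max([14]) = 14  (base case)
Compare 24 with 14 -> 24
Compare 7 with 24 -> 24
Compare 84 with 24 -> 84
Compare 6 with 84 -> 84

84


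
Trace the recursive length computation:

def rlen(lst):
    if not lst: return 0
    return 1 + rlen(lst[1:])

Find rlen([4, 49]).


rlen([4, 49]) = 1 + rlen([49])
rlen([49]) = 1 + rlen([])
rlen([]) = 0  (base case)
Unwinding: 1 + 1 + 0 = 2

2


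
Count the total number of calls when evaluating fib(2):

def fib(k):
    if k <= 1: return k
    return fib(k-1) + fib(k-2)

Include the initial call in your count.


Let C(n) = total calls for fib(n)
C(0) = 1, C(1) = 1
C(2) = 1 + C(1) + C(0) = 1 + 1 + 1 = 3

3


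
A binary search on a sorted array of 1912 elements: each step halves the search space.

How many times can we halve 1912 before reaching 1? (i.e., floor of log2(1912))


1912 / 2 = 956
956 / 2 = 478
478 / 2 = 239
239 / 2 = 119
119 / 2 = 59
59 / 2 = 29
29 / 2 = 14
14 / 2 = 7
7 / 2 = 3
3 / 2 = 1
Reached 1 after 10 halvings

10


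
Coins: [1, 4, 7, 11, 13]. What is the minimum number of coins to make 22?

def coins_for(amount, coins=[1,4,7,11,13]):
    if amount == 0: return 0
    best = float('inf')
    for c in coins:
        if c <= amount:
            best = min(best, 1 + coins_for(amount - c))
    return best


Building up with DP:
coins_for(0) = 0
coins_for(1) = min(1+coins_for(0)=1+0=1) = 1
coins_for(2) = min(1+coins_for(1)=1+1=2) = 2
coins_for(3) = min(1+coins_for(2)=1+2=3) = 3
coins_for(4) = min(1+coins_for(3)=1+3=4, 1+coins_for(0)=1+0=1) = 1
coins_for(5) = min(1+coins_for(4)=1+1=2, 1+coins_for(1)=1+1=2) = 2
coins_for(6) = min(1+coins_for(5)=1+2=3, 1+coins_for(2)=1+2=3) = 3
coins_for(7) = min(1+coins_for(6)=1+3=4, 1+coins_for(3)=1+3=4, 1+coins_for(0)=1+0=1) = 1
coins_for(8) = min(1+coins_for(7)=1+1=2, 1+coins_for(4)=1+1=2, 1+coins_for(1)=1+1=2) = 2
coins_for(9) = min(1+coins_for(8)=1+2=3, 1+coins_for(5)=1+2=3, 1+coins_for(2)=1+2=3) = 3
coins_for(10) = min(1+coins_for(9)=1+3=4, 1+coins_for(6)=1+3=4, 1+coins_for(3)=1+3=4) = 4
coins_for(11) = min(1+coins_for(10)=1+4=5, 1+coins_for(7)=1+1=2, 1+coins_for(4)=1+1=2, 1+coins_for(0)=1+0=1) = 1
coins_for(12) = min(1+coins_for(11)=1+1=2, 1+coins_for(8)=1+2=3, 1+coins_for(5)=1+2=3, 1+coins_for(1)=1+1=2) = 2
coins_for(13) = min(1+coins_for(12)=1+2=3, 1+coins_for(9)=1+3=4, 1+coins_for(6)=1+3=4, 1+coins_for(2)=1+2=3, 1+coins_for(0)=1+0=1) = 1
coins_for(14) = min(1+coins_for(13)=1+1=2, 1+coins_for(10)=1+4=5, 1+coins_for(7)=1+1=2, 1+coins_for(3)=1+3=4, 1+coins_for(1)=1+1=2) = 2
coins_for(15) = min(1+coins_for(14)=1+2=3, 1+coins_for(11)=1+1=2, 1+coins_for(8)=1+2=3, 1+coins_for(4)=1+1=2, 1+coins_for(2)=1+2=3) = 2
coins_for(16) = min(1+coins_for(15)=1+2=3, 1+coins_for(12)=1+2=3, 1+coins_for(9)=1+3=4, 1+coins_for(5)=1+2=3, 1+coins_for(3)=1+3=4) = 3
coins_for(17) = min(1+coins_for(16)=1+3=4, 1+coins_for(13)=1+1=2, 1+coins_for(10)=1+4=5, 1+coins_for(6)=1+3=4, 1+coins_for(4)=1+1=2) = 2
coins_for(18) = min(1+coins_for(17)=1+2=3, 1+coins_for(14)=1+2=3, 1+coins_for(11)=1+1=2, 1+coins_for(7)=1+1=2, 1+coins_for(5)=1+2=3) = 2
coins_for(19) = min(1+coins_for(18)=1+2=3, 1+coins_for(15)=1+2=3, 1+coins_for(12)=1+2=3, 1+coins_for(8)=1+2=3, 1+coins_for(6)=1+3=4) = 3
coins_for(20) = min(1+coins_for(19)=1+3=4, 1+coins_for(16)=1+3=4, 1+coins_for(13)=1+1=2, 1+coins_for(9)=1+3=4, 1+coins_for(7)=1+1=2) = 2
coins_for(21) = min(1+coins_for(20)=1+2=3, 1+coins_for(17)=1+2=3, 1+coins_for(14)=1+2=3, 1+coins_for(10)=1+4=5, 1+coins_for(8)=1+2=3) = 3
coins_for(22) = min(1+coins_for(21)=1+3=4, 1+coins_for(18)=1+2=3, 1+coins_for(15)=1+2=3, 1+coins_for(11)=1+1=2, 1+coins_for(9)=1+3=4) = 2

2


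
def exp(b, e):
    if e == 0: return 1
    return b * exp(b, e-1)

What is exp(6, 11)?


exp(6, 11)
= 6 * exp(6, 10)
= 6 * 6 * exp(6, 9)
= 6 * 6 * 6 * exp(6, 8)
= 6 * 6 * 6 * 6 * exp(6, 7)
= 6 * 6 * 6 * 6 * 6 * exp(6, 6)
= 6 * 6 * 6 * 6 * 6 * 6 * exp(6, 5)
= 6 * 6 * 6 * 6 * 6 * 6 * 6 * exp(6, 4)
= 6 * 6 * 6 * 6 * 6 * 6 * 6 * 6 * exp(6, 3)
= 6 * 6 * 6 * 6 * 6 * 6 * 6 * 6 * 6 * exp(6, 2)
= 6 * 6 * 6 * 6 * 6 * 6 * 6 * 6 * 6 * 6 * exp(6, 1)
= 6 * 6 * 6 * 6 * 6 * 6 * 6 * 6 * 6 * 6 * 6 * exp(6, 0)
= 6 * 6 * 6 * 6 * 6 * 6 * 6 * 6 * 6 * 6 * 6 * 1
= 362797056

362797056


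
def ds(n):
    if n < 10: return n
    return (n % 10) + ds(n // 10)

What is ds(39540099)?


ds(39540099) = 9 + ds(3954009)
ds(3954009) = 9 + ds(395400)
ds(395400) = 0 + ds(39540)
ds(39540) = 0 + ds(3954)
ds(3954) = 4 + ds(395)
ds(395) = 5 + ds(39)
ds(39) = 9 + ds(3)
ds(3) = 3  (base case)
Total: 9 + 9 + 0 + 0 + 4 + 5 + 9 + 3 = 39

39


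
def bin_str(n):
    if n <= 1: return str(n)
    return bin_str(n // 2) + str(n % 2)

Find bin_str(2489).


bin_str(2489) = bin_str(1244) + '1'
bin_str(1244) = bin_str(622) + '0'
bin_str(622) = bin_str(311) + '0'
bin_str(311) = bin_str(155) + '1'
bin_str(155) = bin_str(77) + '1'
bin_str(77) = bin_str(38) + '1'
bin_str(38) = bin_str(19) + '0'
bin_str(19) = bin_str(9) + '1'
bin_str(9) = bin_str(4) + '1'
bin_str(4) = bin_str(2) + '0'
bin_str(2) = bin_str(1) + '0'
bin_str(1) = '1'  (base case)
Concatenating: '1' + '0' + '0' + '1' + '1' + '0' + '1' + '1' + '1' + '0' + '0' + '1' = '100110111001'

100110111001


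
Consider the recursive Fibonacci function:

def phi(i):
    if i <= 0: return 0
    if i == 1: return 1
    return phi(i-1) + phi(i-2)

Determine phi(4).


Computing phi(4) bottom-up:
phi(0) = 0
phi(1) = 1
phi(2) = phi(1) + phi(0) = 1 + 0 = 1
phi(3) = phi(2) + phi(1) = 1 + 1 = 2
phi(4) = phi(3) + phi(2) = 2 + 1 = 3

3


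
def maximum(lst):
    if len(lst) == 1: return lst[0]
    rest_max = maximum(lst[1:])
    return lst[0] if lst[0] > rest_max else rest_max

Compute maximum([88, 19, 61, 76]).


maximum([88, 19, 61, 76]): compare 88 with maximum([19, 61, 76])
maximum([19, 61, 76]): compare 19 with maximum([61, 76])
maximum([61, 76]): compare 61 with maximum([76])
maximum([76]) = 76  (base case)
Compare 61 with 76 -> 76
Compare 19 with 76 -> 76
Compare 88 with 76 -> 88

88


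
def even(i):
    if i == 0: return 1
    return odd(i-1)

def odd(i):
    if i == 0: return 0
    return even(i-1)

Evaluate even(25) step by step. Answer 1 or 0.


even(25) = odd(24)
odd(24) = even(23)
even(23) = odd(22)
odd(22) = even(21)
even(21) = odd(20)
odd(20) = even(19)
even(19) = odd(18)
odd(18) = even(17)
even(17) = odd(16)
odd(16) = even(15)
even(15) = odd(14)
odd(14) = even(13)
even(13) = odd(12)
odd(12) = even(11)
even(11) = odd(10)
odd(10) = even(9)
even(9) = odd(8)
odd(8) = even(7)
even(7) = odd(6)
odd(6) = even(5)
even(5) = odd(4)
odd(4) = even(3)
even(3) = odd(2)
odd(2) = even(1)
even(1) = odd(0)
odd(0) = 0  (base case)
Result: 0

0


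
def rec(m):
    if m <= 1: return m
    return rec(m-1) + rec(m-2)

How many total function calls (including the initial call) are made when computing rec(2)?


Let C(n) = total calls for rec(n)
C(0) = 1, C(1) = 1
C(2) = 1 + C(1) + C(0) = 1 + 1 + 1 = 3

3


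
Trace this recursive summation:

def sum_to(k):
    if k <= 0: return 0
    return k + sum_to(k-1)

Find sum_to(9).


sum_to(9)
= 9 + 8 + 7 + 6 + 5 + 4 + 3 + 2 + 1 + sum_to(0)
= 9 + 8 + 7 + 6 + 5 + 4 + 3 + 2 + 1 + 0
= 45

45


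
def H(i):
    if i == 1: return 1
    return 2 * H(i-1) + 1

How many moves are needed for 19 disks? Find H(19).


H(19) = 2 * H(18) + 1
H(18) = 2 * H(17) + 1
H(17) = 2 * H(16) + 1
H(16) = 2 * H(15) + 1
H(15) = 2 * H(14) + 1
H(14) = 2 * H(13) + 1
H(13) = 2 * H(12) + 1
H(12) = 2 * H(11) + 1
H(11) = 2 * H(10) + 1
H(10) = 2 * H(9) + 1
H(9) = 2 * H(8) + 1
H(8) = 2 * H(7) + 1
H(7) = 2 * H(6) + 1
H(6) = 2 * H(5) + 1
H(5) = 2 * H(4) + 1
H(4) = 2 * H(3) + 1
H(3) = 2 * H(2) + 1
H(2) = 2 * H(1) + 1
H(1) = 1  (base case)
H(2) = 2 * 1 + 1 = 3
H(3) = 2 * 3 + 1 = 7
H(4) = 2 * 7 + 1 = 15
H(5) = 2 * 15 + 1 = 31
H(6) = 2 * 31 + 1 = 63
H(7) = 2 * 63 + 1 = 127
H(8) = 2 * 127 + 1 = 255
H(9) = 2 * 255 + 1 = 511
H(10) = 2 * 511 + 1 = 1023
H(11) = 2 * 1023 + 1 = 2047
H(12) = 2 * 2047 + 1 = 4095
H(13) = 2 * 4095 + 1 = 8191
H(14) = 2 * 8191 + 1 = 16383
H(15) = 2 * 16383 + 1 = 32767
H(16) = 2 * 32767 + 1 = 65535
H(17) = 2 * 65535 + 1 = 131071
H(18) = 2 * 131071 + 1 = 262143
H(19) = 2 * 262143 + 1 = 524287

524287
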